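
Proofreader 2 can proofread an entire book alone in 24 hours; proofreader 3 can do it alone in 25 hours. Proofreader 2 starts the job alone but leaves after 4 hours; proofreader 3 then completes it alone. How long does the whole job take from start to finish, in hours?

In 4 hours proofreader 2 does 4/24 = 1/6 of the job, leaving 5/6.
Proofreader 3 works at 1/25 per hour, so finishing takes 5/6 ÷ 1/25 = 125/6 hours.
Total time = 4 + 125/6 = 149/6 hours.

149/6 hours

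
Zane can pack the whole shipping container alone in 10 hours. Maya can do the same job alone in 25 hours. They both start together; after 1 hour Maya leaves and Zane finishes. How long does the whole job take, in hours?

48/5 hours

In the first 1 hour the combined rate is 7/50, so 7/50 of the job is done, leaving 43/50.
After Maya leaves the rate is 1/10 per hour; the remaining 43/50 takes 43/5 hours.
Total = 1 + 43/5 = 48/5 hours.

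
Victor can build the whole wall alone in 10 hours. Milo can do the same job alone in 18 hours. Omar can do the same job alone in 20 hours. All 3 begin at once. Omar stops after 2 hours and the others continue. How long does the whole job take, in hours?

In the first 2 hours the combined rate is 37/180, so 37/90 of the job is done, leaving 53/90.
After Omar leaves the rate is 7/45 per hour; the remaining 53/90 takes 53/14 hours.
Total = 2 + 53/14 = 81/14 hours.

81/14 hours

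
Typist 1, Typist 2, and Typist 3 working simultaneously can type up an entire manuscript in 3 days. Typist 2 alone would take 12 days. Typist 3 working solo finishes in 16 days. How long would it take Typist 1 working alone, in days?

16/3 days

Combined rate is 1/3 per day.
Known contribution: 1/12 + 1/16 = (4 + 3)/48 = 7/48 per day.
So Typist 1's rate is 1/3 − 7/48 = 3/16, meaning 16/3 days alone.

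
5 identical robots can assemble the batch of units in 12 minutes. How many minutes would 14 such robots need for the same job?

30/7 minutes

Total work is 5·12 = 60 robot-minutes.
With 14 robots: 60/14 = 30/7 minutes.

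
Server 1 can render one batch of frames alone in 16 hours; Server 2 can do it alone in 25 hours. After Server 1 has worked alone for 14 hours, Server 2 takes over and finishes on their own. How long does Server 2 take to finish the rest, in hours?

In 14 hours Server 1 does 14/16 = 7/8 of the job, leaving 1/8.
Server 2 works at 1/25 per hour, so finishing takes 1/8 ÷ 1/25 = 25/8 hours.

25/8 hours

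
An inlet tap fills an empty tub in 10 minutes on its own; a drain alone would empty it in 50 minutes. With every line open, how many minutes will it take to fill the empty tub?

Net rate = 1/10 − 1/50 = (5 − 1)/50 = 4/50 = 2/25 per minute.
Filling time = 1 ÷ (2/25) = 25/2 minutes.

25/2 minutes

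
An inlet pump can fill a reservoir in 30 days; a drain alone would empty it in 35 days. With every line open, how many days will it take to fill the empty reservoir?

Net rate = 1/30 − 1/35 = (7 − 6)/210 = 1/210 per day.
Filling time = 1 ÷ (1/210) = 210 days.

210 days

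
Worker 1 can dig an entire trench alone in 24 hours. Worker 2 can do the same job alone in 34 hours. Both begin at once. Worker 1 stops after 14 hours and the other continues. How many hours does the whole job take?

In the first 14 hours the combined rate is 29/408, so 203/204 of the job is done, leaving 1/204.
After worker 1 leaves the rate is 1/34 per hour; the remaining 1/204 takes 1/6 hours.
Total = 14 + 1/6 = 85/6 hours.

85/6 hours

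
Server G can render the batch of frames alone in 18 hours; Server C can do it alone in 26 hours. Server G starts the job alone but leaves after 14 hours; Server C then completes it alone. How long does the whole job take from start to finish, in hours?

178/9 hours

In 14 hours Server G does 14/18 = 7/9 of the job, leaving 2/9.
Server C works at 1/26 per hour, so finishing takes 2/9 ÷ 1/26 = 52/9 hours.
Total time = 14 + 52/9 = 178/9 hours.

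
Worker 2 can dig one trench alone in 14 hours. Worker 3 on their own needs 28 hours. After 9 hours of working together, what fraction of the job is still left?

Combined rate: 1/14 + 1/28 = (2 + 1)/28 = 3/28 per hour.
In 9 hours they complete 9·3/28 = 27/28 of the job.
So 1/28 remains.

1/28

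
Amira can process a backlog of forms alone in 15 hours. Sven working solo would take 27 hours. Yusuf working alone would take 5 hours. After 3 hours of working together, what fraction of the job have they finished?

Combined rate: 1/15 + 1/27 + 1/5 = (9 + 5 + 27)/135 = 41/135 per hour.
In 3 hours they complete 3·41/135 = 41/45 of the job.

41/45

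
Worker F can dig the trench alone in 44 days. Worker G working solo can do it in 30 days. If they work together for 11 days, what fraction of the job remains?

Combined rate: 1/44 + 1/30 = (15 + 22)/660 = 37/660 per day.
In 11 days they complete 11·37/660 = 37/60 of the job.
So 23/60 remains.

23/60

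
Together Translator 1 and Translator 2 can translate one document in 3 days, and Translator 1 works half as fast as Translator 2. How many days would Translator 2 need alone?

9/2 days

Let Translator 2's rate be r; then Translator 1's rate is (1/2)r, so together (1/2 + 1)r = (3/2)r = 1/3.
Thus r = 2/9 per day.
Translator 2 alone: 9/2 days; Translator 1 alone: 9 days.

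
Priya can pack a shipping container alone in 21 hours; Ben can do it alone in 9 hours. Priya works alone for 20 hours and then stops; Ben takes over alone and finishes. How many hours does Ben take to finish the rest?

3/7 hours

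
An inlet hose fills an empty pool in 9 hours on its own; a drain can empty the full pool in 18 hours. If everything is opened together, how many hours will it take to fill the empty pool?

Net rate = 1/9 − 1/18 = (2 − 1)/18 = 1/18 per hour.
Filling time = 1 ÷ (1/18) = 18 hours.

18 hours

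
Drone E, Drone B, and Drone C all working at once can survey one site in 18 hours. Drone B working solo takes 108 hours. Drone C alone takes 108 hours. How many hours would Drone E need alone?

Combined rate is 1/18 per hour.
Known contribution: 1/108 + 1/108 = (1 + 1)/108 = 2/108 = 1/54 per hour.
So Drone E's rate is 1/18 − 1/54 = 1/27, meaning 27 hours alone.

27 hours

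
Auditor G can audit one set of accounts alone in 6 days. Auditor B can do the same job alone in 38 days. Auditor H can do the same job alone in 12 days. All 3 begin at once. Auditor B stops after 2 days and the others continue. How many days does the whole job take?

72/19 days

In the first 2 days the combined rate is 21/76, so 21/38 of the job is done, leaving 17/38.
After auditor B leaves the rate is 1/4 per day; the remaining 17/38 takes 34/19 days.
Total = 2 + 34/19 = 72/19 days.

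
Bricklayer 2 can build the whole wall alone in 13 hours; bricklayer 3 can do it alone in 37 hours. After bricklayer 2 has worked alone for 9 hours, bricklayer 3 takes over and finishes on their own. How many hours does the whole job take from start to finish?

In 9 hours bricklayer 2 does 9/13 of the job, leaving 4/13.
Bricklayer 3 works at 1/37 per hour, so finishing takes 4/13 ÷ 1/37 = 148/13 hours.
Total time = 9 + 148/13 = 265/13 hours.

265/13 hours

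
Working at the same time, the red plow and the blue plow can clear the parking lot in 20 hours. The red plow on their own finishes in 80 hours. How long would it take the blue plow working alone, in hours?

Combined rate is 1/20 per hour.
Known contribution: 1/80 per hour.
So the blue plow's rate is 1/20 − 1/80 = 3/80, meaning 80/3 hours alone.

80/3 hours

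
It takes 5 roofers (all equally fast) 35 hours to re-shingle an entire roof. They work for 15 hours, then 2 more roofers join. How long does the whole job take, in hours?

One roofer does 1/175 of the job per hour.
After 15 hours with 5 roofers, 3/7 is done (4/7 left).
With 7 roofers the rate is 7/175 = 1/25, so the rest takes 4/7 ÷ 1/25 = 100/7 hours.
Total = 15 + 100/7 = 205/7 hours.

205/7 hours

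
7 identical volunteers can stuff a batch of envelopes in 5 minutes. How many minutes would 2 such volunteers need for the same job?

35/2 minutes

Total work is 7·5 = 35 volunteer-minutes.
With 2 volunteers: 35/2 minutes.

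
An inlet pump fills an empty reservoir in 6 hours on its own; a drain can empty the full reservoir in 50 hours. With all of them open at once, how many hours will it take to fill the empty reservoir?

75/11 hours

Net rate = 1/6 − 1/50 = (25 − 3)/150 = 22/150 = 11/75 per hour.
Filling time = 1 ÷ (11/75) = 75/11 hours.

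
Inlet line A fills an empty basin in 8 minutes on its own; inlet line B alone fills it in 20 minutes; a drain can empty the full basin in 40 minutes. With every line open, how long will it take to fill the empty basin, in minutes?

Net rate = 1/8 + 1/20 − 1/40 = (5 + 2 − 1)/40 = 6/40 = 3/20 per minute.
Filling time = 1 ÷ (3/20) = 20/3 minutes.

20/3 minutes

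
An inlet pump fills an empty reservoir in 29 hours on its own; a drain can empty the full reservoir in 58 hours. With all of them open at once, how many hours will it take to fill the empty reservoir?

Net rate = 1/29 − 1/58 = (2 − 1)/58 = 1/58 per hour.
Filling time = 1 ÷ (1/58) = 58 hours.

58 hours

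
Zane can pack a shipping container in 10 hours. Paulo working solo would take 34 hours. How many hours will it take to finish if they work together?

Combined rate: 1/10 + 1/34 = (17 + 5)/170 = 22/170 = 11/85 per hour.
Time = 1 ÷ (11/85) = 85/11 hours.

85/11 hours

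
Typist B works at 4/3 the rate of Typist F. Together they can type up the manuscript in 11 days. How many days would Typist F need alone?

Let Typist F's rate be r; then Typist B's rate is (4/3)r, so together (4/3 + 1)r = (7/3)r = 1/11.
Thus r = 3/77 per day.
Typist F alone: 77/3 days; Typist B alone: 77/4 days.

77/3 days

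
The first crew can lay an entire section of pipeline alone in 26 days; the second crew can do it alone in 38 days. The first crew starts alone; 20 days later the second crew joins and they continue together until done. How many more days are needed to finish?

In 20 days the first crew does 20/26 = 10/13 of the job, leaving 3/13.
The first crew and the second crew together work at 16/247 per day, so finishing takes 3/13 ÷ 16/247 = 57/16 days.

57/16 days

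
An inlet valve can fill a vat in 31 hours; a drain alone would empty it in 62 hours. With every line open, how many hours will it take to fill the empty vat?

62 hours

Net rate = 1/31 − 1/62 = (2 − 1)/62 = 1/62 per hour.
Filling time = 1 ÷ (1/62) = 62 hours.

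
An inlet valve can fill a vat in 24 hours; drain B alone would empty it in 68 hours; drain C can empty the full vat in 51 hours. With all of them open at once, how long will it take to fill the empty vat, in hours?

Net rate = 1/24 − 1/68 − 1/51 = (17 − 6 − 8)/408 = 3/408 = 1/136 per hour.
Filling time = 1 ÷ (1/136) = 136 hours.

136 hours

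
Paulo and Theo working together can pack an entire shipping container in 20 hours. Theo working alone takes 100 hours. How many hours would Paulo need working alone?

25 hours

Combined rate is 1/20 per hour.
Known contribution: 1/100 per hour.
So Paulo's rate is 1/20 − 1/100 = 1/25, meaning 25 hours alone.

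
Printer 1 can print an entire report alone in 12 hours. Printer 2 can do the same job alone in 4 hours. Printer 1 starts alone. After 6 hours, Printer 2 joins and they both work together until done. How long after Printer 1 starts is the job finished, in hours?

In the first 6 hours Printer 1 alone does 6/12 = 1/2 of the job, leaving 1/2.
Once everyone is working, combined rate: 1/12 + 1/4 = (1 + 3)/12 = 4/12 = 1/3 per hour.
Remaining 1/2 at 1/3 per hour takes 3/2 hours.
Total from the start = 6 + 3/2 = 15/2 hours.

15/2 hours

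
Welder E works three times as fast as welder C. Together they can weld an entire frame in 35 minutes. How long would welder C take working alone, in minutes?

140 minutes

Let welder C's rate be r; then welder E's rate is 3r, so together (3 + 1)r = 4r = 1/35.
Thus r = 1/140 per minute.
Welder C alone: 140 minutes; welder E alone: 140/3 minutes.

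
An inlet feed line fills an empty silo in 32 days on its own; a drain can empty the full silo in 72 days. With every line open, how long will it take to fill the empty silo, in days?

Net rate = 1/32 − 1/72 = (9 − 4)/288 = 5/288 per day.
Filling time = 1 ÷ (5/288) = 288/5 days.

288/5 days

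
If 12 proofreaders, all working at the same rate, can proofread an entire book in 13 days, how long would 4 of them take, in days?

Total work is 12·13 = 156 proofreader-days.
With 4 proofreaders: 156/4 = 39 days.

39 days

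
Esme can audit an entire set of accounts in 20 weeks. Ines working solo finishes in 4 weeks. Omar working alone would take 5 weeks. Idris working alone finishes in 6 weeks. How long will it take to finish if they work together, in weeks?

3/2 weeks

Combined rate: 1/20 + 1/4 + 1/5 + 1/6 = (3 + 15 + 12 + 10)/60 = 40/60 = 2/3 per week.
Time = 1 ÷ (2/3) = 3/2 weeks.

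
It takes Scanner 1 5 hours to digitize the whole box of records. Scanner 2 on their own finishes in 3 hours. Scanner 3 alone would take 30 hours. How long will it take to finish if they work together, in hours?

30/17 hours

Combined rate: 1/5 + 1/3 + 1/30 = (6 + 10 + 1)/30 = 17/30 per hour.
Time = 1 ÷ (17/30) = 30/17 hours.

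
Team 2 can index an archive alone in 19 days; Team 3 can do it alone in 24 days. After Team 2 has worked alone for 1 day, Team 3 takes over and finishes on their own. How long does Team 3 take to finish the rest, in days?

In 1 day Team 2 does 1/19 of the job, leaving 18/19.
Team 3 works at 1/24 per day, so finishing takes 18/19 ÷ 1/24 = 432/19 days.

432/19 days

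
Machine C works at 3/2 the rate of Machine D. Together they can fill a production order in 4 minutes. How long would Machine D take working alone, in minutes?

Let Machine D's rate be r; then Machine C's rate is (3/2)r, so together (3/2 + 1)r = (5/2)r = 1/4.
Thus r = 1/10 per minute.
Machine D alone: 10 minutes; Machine C alone: 20/3 minutes.

10 minutes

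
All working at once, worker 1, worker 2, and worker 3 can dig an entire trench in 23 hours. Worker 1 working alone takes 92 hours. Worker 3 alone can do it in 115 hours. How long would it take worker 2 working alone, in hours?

Combined rate is 1/23 per hour.
Known contribution: 1/92 + 1/115 = (5 + 4)/460 = 9/460 per hour.
So worker 2's rate is 1/23 − 9/460 = 11/460, meaning 460/11 hours alone.

460/11 hours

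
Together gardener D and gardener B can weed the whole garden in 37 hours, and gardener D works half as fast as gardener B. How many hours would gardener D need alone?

Let gardener B's rate be r; then gardener D's rate is (1/2)r, so together (1/2 + 1)r = (3/2)r = 1/37.
Thus r = 2/111 per hour.
Gardener B alone: 111/2 hours; gardener D alone: 111 hours.

111 hours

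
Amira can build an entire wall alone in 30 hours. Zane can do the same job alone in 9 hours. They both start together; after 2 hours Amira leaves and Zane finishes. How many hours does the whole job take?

In the first 2 hours the combined rate is 13/90, so 13/45 of the job is done, leaving 32/45.
After Amira leaves the rate is 1/9 per hour; the remaining 32/45 takes 32/5 hours.
Total = 2 + 32/5 = 42/5 hours.

42/5 hours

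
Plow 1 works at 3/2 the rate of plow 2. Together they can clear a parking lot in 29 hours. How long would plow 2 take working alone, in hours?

145/2 hours

Let plow 2's rate be r; then plow 1's rate is (3/2)r, so together (3/2 + 1)r = (5/2)r = 1/29.
Thus r = 2/145 per hour.
Plow 2 alone: 145/2 hours; plow 1 alone: 145/3 hours.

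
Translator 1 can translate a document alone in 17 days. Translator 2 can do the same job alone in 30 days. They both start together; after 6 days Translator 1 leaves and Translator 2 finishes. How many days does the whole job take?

In the first 6 days the combined rate is 47/510, so 47/85 of the job is done, leaving 38/85.
After Translator 1 leaves the rate is 1/30 per day; the remaining 38/85 takes 228/17 days.
Total = 6 + 228/17 = 330/17 days.

330/17 days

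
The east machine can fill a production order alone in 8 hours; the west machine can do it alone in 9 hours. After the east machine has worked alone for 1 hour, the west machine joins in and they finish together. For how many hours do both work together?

63/17 hours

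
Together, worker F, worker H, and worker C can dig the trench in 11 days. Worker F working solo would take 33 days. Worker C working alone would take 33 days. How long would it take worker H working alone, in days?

Combined rate is 1/11 per day.
Known contribution: 1/33 + 1/33 = (1 + 1)/33 = 2/33 per day.
So worker H's rate is 1/11 − 2/33 = 1/33, meaning 33 days alone.

33 days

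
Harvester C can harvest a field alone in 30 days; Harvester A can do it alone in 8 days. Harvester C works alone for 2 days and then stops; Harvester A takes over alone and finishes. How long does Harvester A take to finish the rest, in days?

112/15 days

In 2 days Harvester C does 2/30 = 1/15 of the job, leaving 14/15.
Harvester A works at 1/8 per day, so finishing takes 14/15 ÷ 1/8 = 112/15 days.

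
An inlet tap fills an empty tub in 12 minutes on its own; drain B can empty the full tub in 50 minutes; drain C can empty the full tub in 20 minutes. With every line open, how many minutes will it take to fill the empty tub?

Net rate = 1/12 − 1/50 − 1/20 = (25 − 6 − 15)/300 = 4/300 = 1/75 per minute.
Filling time = 1 ÷ (1/75) = 75 minutes.

75 minutes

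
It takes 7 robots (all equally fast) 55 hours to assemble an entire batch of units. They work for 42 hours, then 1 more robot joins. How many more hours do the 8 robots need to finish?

91/8 hours

One robot does 1/385 of the job per hour.
After 42 hours with 7 robots, 42/55 is done (13/55 left).
With 8 robots the rate is 8/385, so the rest takes 13/55 ÷ 8/385 = 91/8 hours.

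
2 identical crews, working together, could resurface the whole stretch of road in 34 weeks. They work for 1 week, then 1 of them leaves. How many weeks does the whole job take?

67 weeks

One crew does 1/68 of the job per week.
After 1 week with 2 crews, 1/34 is done (33/34 left).
With 1 crew the rate is 1/68, so the rest takes 33/34 ÷ 1/68 = 66 weeks.
Total = 1 + 66 = 67 weeks.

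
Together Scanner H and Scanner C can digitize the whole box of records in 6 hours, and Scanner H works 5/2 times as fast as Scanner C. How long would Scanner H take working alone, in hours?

Let Scanner C's rate be r; then Scanner H's rate is (5/2)r, so together (5/2 + 1)r = (7/2)r = 1/6.
Thus r = 1/21 per hour.
Scanner C alone: 21 hours; Scanner H alone: 42/5 hours.

42/5 hours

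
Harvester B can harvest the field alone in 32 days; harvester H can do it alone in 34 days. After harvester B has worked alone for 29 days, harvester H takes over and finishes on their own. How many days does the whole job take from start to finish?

515/16 days

In 29 days harvester B does 29/32 of the job, leaving 3/32.
Harvester H works at 1/34 per day, so finishing takes 3/32 ÷ 1/34 = 51/16 days.
Total time = 29 + 51/16 = 515/16 days.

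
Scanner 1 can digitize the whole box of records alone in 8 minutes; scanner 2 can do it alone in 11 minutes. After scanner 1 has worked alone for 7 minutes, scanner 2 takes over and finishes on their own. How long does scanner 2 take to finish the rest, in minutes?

In 7 minutes scanner 1 does 7/8 of the job, leaving 1/8.
Scanner 2 works at 1/11 per minute, so finishing takes 1/8 ÷ 1/11 = 11/8 minutes.

11/8 minutes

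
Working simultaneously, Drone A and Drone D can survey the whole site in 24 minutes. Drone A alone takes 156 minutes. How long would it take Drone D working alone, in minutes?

Combined rate is 1/24 per minute.
Known contribution: 1/156 per minute.
So Drone D's rate is 1/24 − 1/156 = 11/312, meaning 312/11 minutes alone.

312/11 minutes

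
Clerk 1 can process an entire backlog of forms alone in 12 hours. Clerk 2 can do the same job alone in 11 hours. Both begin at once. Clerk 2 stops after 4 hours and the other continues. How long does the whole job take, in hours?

84/11 hours

In the first 4 hours the combined rate is 23/132, so 23/33 of the job is done, leaving 10/33.
After clerk 2 leaves the rate is 1/12 per hour; the remaining 10/33 takes 40/11 hours.
Total = 4 + 40/11 = 84/11 hours.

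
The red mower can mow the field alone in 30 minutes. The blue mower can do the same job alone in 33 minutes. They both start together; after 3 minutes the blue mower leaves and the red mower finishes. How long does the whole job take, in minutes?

In the first 3 minutes the combined rate is 7/110, so 21/110 of the job is done, leaving 89/110.
After the blue mower leaves the rate is 1/30 per minute; the remaining 89/110 takes 267/11 minutes.
Total = 3 + 267/11 = 300/11 minutes.

300/11 minutes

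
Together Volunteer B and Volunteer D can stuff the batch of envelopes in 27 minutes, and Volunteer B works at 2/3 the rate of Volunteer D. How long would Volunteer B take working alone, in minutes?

Let Volunteer D's rate be r; then Volunteer B's rate is (2/3)r, so together (2/3 + 1)r = (5/3)r = 1/27.
Thus r = 1/45 per minute.
Volunteer D alone: 45 minutes; Volunteer B alone: 135/2 minutes.

135/2 minutes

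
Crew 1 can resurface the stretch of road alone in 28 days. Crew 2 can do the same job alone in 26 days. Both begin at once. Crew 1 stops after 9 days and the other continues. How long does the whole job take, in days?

In the first 9 days the combined rate is 27/364, so 243/364 of the job is done, leaving 121/364.
After crew 1 leaves the rate is 1/26 per day; the remaining 121/364 takes 121/14 days.
Total = 9 + 121/14 = 247/14 days.

247/14 days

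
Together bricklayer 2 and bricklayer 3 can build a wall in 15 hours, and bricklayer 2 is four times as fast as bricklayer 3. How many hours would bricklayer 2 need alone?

75/4 hours

Let bricklayer 3's rate be r; then bricklayer 2's rate is 4r, so together (4 + 1)r = 5r = 1/15.
Thus r = 1/75 per hour.
Bricklayer 3 alone: 75 hours; bricklayer 2 alone: 75/4 hours.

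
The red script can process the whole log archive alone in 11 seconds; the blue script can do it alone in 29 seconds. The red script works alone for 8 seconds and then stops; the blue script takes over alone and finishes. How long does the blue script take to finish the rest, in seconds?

In 8 seconds the red script does 8/11 of the job, leaving 3/11.
The blue script works at 1/29 per second, so finishing takes 3/11 ÷ 1/29 = 87/11 seconds.

87/11 seconds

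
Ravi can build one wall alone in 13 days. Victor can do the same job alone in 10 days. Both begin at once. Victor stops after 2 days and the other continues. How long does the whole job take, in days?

52/5 days

In the first 2 days the combined rate is 23/130, so 23/65 of the job is done, leaving 42/65.
After Victor leaves the rate is 1/13 per day; the remaining 42/65 takes 42/5 days.
Total = 2 + 42/5 = 52/5 days.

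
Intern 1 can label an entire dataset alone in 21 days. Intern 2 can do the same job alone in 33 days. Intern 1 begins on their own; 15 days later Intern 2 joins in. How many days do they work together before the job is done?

In the first 15 days Intern 1 alone does 15/21 = 5/7 of the job, leaving 2/7.
Once everyone is working, combined rate: 1/21 + 1/33 = (11 + 7)/231 = 18/231 = 6/77 per day.
Remaining 2/7 at 6/77 per day takes 11/3 days.

11/3 days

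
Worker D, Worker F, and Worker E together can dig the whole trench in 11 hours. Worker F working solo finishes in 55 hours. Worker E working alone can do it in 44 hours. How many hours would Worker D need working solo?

20 hours

Combined rate is 1/11 per hour.
Known contribution: 1/55 + 1/44 = (4 + 5)/220 = 9/220 per hour.
So Worker D's rate is 1/11 − 9/220 = 1/20, meaning 20 hours alone.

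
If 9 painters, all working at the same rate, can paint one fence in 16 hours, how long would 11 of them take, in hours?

144/11 hours

Total work is 9·16 = 144 painter-hours.
With 11 painters: 144/11 hours.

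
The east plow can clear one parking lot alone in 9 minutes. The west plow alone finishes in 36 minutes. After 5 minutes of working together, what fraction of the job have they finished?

25/36

Combined rate: 1/9 + 1/36 = (4 + 1)/36 = 5/36 per minute.
In 5 minutes they complete 5·5/36 = 25/36 of the job.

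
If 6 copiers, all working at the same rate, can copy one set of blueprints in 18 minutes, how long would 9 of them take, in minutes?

Total work is 6·18 = 108 copier-minutes.
With 9 copiers: 108/9 = 12 minutes.

12 minutes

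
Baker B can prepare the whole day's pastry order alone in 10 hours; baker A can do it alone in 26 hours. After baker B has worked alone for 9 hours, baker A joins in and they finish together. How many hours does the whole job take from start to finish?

In 9 hours baker B does 9/10 of the job, leaving 1/10.
Baker B and baker A together work at 9/65 per hour, so finishing takes 1/10 ÷ 9/65 = 13/18 hours.
Total time = 9 + 13/18 = 175/18 hours.

175/18 hours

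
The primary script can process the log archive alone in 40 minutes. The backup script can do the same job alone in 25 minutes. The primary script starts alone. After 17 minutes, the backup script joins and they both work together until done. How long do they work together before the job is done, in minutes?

In the first 17 minutes the primary script alone does 17/40 of the job, leaving 23/40.
Once everyone is working, combined rate: 1/40 + 1/25 = (5 + 8)/200 = 13/200 per minute.
Remaining 23/40 at 13/200 per minute takes 115/13 minutes.

115/13 minutes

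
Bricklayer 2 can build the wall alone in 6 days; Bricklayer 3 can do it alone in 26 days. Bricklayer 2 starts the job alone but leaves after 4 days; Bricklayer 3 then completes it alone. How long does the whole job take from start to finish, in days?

In 4 days Bricklayer 2 does 4/6 = 2/3 of the job, leaving 1/3.
Bricklayer 3 works at 1/26 per day, so finishing takes 1/3 ÷ 1/26 = 26/3 days.
Total time = 4 + 26/3 = 38/3 days.

38/3 days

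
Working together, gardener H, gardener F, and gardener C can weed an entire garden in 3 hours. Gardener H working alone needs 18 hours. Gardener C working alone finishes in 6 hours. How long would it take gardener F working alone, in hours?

Combined rate is 1/3 per hour.
Known contribution: 1/18 + 1/6 = (1 + 3)/18 = 4/18 = 2/9 per hour.
So gardener F's rate is 1/3 − 2/9 = 1/9, meaning 9 hours alone.

9 hours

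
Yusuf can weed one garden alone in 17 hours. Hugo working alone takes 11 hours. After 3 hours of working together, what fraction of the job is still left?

103/187

Combined rate: 1/17 + 1/11 = (11 + 17)/187 = 28/187 per hour.
In 3 hours they complete 3·28/187 = 84/187 of the job.
So 103/187 remains.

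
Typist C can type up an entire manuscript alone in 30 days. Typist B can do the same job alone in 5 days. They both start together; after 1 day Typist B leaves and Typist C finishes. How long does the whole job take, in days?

In the first 1 day the combined rate is 7/30, so 7/30 of the job is done, leaving 23/30.
After Typist B leaves the rate is 1/30 per day; the remaining 23/30 takes 23 days.
Total = 1 + 23 = 24 days.

24 days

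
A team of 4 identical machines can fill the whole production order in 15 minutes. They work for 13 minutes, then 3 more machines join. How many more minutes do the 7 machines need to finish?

8/7 minutes

One machine does 1/60 of the job per minute.
After 13 minutes with 4 machines, 13/15 is done (2/15 left).
With 7 machines the rate is 7/60, so the rest takes 2/15 ÷ 7/60 = 8/7 minutes.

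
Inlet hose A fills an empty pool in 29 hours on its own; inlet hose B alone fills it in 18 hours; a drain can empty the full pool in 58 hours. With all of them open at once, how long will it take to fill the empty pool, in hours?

261/19 hours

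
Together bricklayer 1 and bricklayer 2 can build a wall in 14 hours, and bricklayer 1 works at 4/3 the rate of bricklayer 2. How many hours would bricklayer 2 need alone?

Let bricklayer 2's rate be r; then bricklayer 1's rate is (4/3)r, so together (4/3 + 1)r = (7/3)r = 1/14.
Thus r = 3/98 per hour.
Bricklayer 2 alone: 98/3 hours; bricklayer 1 alone: 49/2 hours.

98/3 hours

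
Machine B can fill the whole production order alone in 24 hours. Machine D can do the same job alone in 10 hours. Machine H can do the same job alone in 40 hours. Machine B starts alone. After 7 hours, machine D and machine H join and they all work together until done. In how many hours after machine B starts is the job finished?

45/4 hours

In the first 7 hours machine B alone does 7/24 of the job, leaving 17/24.
Once everyone is working, combined rate: 1/24 + 1/10 + 1/40 = (5 + 12 + 3)/120 = 20/120 = 1/6 per hour.
Remaining 17/24 at 1/6 per hour takes 17/4 hours.
Total from the start = 7 + 17/4 = 45/4 hours.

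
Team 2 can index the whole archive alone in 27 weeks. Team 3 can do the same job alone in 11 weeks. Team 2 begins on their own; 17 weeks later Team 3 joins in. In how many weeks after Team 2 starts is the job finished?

378/19 weeks

In the first 17 weeks Team 2 alone does 17/27 of the job, leaving 10/27.
Once everyone is working, combined rate: 1/27 + 1/11 = (11 + 27)/297 = 38/297 per week.
Remaining 10/27 at 38/297 per week takes 55/19 weeks.
Total from the start = 17 + 55/19 = 378/19 weeks.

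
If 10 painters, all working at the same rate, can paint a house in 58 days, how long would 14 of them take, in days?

Total work is 10·58 = 580 painter-days.
With 14 painters: 580/14 = 290/7 days.

290/7 days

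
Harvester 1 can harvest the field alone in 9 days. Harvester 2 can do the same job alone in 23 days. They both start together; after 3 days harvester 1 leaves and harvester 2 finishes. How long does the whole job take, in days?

46/3 days

In the first 3 days the combined rate is 32/207, so 32/69 of the job is done, leaving 37/69.
After harvester 1 leaves the rate is 1/23 per day; the remaining 37/69 takes 37/3 days.
Total = 3 + 37/3 = 46/3 days.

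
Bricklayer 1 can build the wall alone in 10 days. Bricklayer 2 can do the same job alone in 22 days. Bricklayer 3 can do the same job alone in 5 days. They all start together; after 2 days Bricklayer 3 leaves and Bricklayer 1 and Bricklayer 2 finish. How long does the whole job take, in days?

33/8 days

In the first 2 days the combined rate is 19/55, so 38/55 of the job is done, leaving 17/55.
After Bricklayer 3 leaves the rate is 8/55 per day; the remaining 17/55 takes 17/8 days.
Total = 2 + 17/8 = 33/8 days.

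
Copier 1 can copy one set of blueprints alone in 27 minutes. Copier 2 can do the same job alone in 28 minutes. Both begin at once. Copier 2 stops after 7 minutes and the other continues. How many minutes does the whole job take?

81/4 minutes

In the first 7 minutes the combined rate is 55/756, so 55/108 of the job is done, leaving 53/108.
After Copier 2 leaves the rate is 1/27 per minute; the remaining 53/108 takes 53/4 minutes.
Total = 7 + 53/4 = 81/4 minutes.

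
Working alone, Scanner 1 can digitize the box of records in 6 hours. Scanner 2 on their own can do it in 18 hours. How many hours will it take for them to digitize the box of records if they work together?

9/2 hours

With two workers the combined time is the product over the sum: 6·18/(6+18) = 108/24 = 9/2 hours.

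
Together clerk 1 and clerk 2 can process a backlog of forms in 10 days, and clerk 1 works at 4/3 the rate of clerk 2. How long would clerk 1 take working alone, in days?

35/2 days

Let clerk 2's rate be r; then clerk 1's rate is (4/3)r, so together (4/3 + 1)r = (7/3)r = 1/10.
Thus r = 3/70 per day.
Clerk 2 alone: 70/3 days; clerk 1 alone: 35/2 days.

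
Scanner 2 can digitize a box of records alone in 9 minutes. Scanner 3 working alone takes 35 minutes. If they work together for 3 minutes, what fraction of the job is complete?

44/105

Combined rate: 1/9 + 1/35 = (35 + 9)/315 = 44/315 per minute.
In 3 minutes they complete 3·44/315 = 44/105 of the job.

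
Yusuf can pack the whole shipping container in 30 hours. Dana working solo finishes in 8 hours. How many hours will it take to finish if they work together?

Combined rate: 1/30 + 1/8 = (4 + 15)/120 = 19/120 per hour.
Time = 1 ÷ (19/120) = 120/19 hours.

120/19 hours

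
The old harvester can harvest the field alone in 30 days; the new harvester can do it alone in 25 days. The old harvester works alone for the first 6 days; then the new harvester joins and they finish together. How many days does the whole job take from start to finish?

186/11 days

In 6 days the old harvester does 6/30 = 1/5 of the job, leaving 4/5.
The old harvester and the new harvester together work at 11/150 per day, so finishing takes 4/5 ÷ 11/150 = 120/11 days.
Total time = 6 + 120/11 = 186/11 days.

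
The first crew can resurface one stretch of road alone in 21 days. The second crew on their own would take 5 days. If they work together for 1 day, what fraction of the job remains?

79/105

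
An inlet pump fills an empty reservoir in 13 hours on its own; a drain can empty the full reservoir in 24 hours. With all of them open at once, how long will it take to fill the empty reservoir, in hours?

312/11 hours

Net rate = 1/13 − 1/24 = (24 − 13)/312 = 11/312 per hour.
Filling time = 1 ÷ (11/312) = 312/11 hours.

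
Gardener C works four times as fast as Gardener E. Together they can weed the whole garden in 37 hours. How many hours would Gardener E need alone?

Let Gardener E's rate be r; then Gardener C's rate is 4r, so together (4 + 1)r = 5r = 1/37.
Thus r = 1/185 per hour.
Gardener E alone: 185 hours; Gardener C alone: 185/4 hours.

185 hours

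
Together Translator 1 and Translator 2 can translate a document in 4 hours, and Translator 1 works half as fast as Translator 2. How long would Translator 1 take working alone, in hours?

12 hours

Let Translator 2's rate be r; then Translator 1's rate is (1/2)r, so together (1/2 + 1)r = (3/2)r = 1/4.
Thus r = 1/6 per hour.
Translator 2 alone: 6 hours; Translator 1 alone: 12 hours.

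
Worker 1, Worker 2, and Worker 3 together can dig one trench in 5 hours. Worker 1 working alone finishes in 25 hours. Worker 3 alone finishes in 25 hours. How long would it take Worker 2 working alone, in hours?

Combined rate is 1/5 per hour.
Known contribution: 1/25 + 1/25 = (1 + 1)/25 = 2/25 per hour.
So Worker 2's rate is 1/5 − 2/25 = 3/25, meaning 25/3 hours alone.

25/3 hours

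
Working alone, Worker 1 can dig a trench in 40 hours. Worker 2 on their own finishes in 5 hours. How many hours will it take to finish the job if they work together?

40/9 hours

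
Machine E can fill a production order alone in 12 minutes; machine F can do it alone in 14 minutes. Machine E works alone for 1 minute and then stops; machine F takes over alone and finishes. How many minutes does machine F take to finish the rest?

77/6 minutes

In 1 minute machine E does 1/12 of the job, leaving 11/12.
Machine F works at 1/14 per minute, so finishing takes 11/12 ÷ 1/14 = 77/6 minutes.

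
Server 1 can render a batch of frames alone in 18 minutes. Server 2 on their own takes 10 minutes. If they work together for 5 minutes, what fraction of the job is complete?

7/9

Combined rate: 1/18 + 1/10 = (5 + 9)/90 = 14/90 = 7/45 per minute.
In 5 minutes they complete 5·7/45 = 7/9 of the job.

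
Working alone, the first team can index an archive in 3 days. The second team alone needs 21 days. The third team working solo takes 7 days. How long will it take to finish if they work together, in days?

Combined rate: 1/3 + 1/21 + 1/7 = (7 + 1 + 3)/21 = 11/21 per day.
Time = 1 ÷ (11/21) = 21/11 days.

21/11 days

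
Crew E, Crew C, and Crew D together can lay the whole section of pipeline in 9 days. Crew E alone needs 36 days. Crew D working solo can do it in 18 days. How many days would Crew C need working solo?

36 days

Combined rate is 1/9 per day.
Known contribution: 1/36 + 1/18 = (1 + 2)/36 = 3/36 = 1/12 per day.
So Crew C's rate is 1/9 − 1/12 = 1/36, meaning 36 days alone.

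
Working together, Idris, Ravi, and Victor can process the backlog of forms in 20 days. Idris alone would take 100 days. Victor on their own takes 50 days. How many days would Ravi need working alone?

50 days

Combined rate is 1/20 per day.
Known contribution: 1/100 + 1/50 = (1 + 2)/100 = 3/100 per day.
So Ravi's rate is 1/20 − 3/100 = 1/50, meaning 50 days alone.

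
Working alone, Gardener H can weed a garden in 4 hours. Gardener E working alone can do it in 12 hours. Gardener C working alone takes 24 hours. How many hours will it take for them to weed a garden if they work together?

8/3 hours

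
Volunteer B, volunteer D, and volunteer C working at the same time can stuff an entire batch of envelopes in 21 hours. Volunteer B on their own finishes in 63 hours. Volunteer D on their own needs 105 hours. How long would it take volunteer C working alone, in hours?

45 hours

Combined rate is 1/21 per hour.
Known contribution: 1/63 + 1/105 = (5 + 3)/315 = 8/315 per hour.
So volunteer C's rate is 1/21 − 8/315 = 1/45, meaning 45 hours alone.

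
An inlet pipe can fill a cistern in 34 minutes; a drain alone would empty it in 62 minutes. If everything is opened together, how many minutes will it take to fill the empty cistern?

Net rate = 1/34 − 1/62 = (31 − 17)/1054 = 14/1054 = 7/527 per minute.
Filling time = 1 ÷ (7/527) = 527/7 minutes.

527/7 minutes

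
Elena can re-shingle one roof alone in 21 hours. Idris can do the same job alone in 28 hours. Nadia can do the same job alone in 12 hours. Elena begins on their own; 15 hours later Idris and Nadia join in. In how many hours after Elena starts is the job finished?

In the first 15 hours Elena alone does 15/21 = 5/7 of the job, leaving 2/7.
Once everyone is working, combined rate: 1/21 + 1/28 + 1/12 = (4 + 3 + 7)/84 = 14/84 = 1/6 per hour.
Remaining 2/7 at 1/6 per hour takes 12/7 hours.
Total from the start = 15 + 12/7 = 117/7 hours.

117/7 hours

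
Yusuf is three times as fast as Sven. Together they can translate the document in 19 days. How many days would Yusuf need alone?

Let Sven's rate be r; then Yusuf's rate is 3r, so together (3 + 1)r = 4r = 1/19.
Thus r = 1/76 per day.
Sven alone: 76 days; Yusuf alone: 76/3 days.

76/3 days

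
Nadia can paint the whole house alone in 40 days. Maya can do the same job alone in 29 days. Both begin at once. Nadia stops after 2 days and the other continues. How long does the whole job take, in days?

In the first 2 days the combined rate is 69/1160, so 69/580 of the job is done, leaving 511/580.
After Nadia leaves the rate is 1/29 per day; the remaining 511/580 takes 511/20 days.
Total = 2 + 511/20 = 551/20 days.

551/20 days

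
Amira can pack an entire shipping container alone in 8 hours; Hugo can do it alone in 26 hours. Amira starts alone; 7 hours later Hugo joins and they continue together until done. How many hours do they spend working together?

In 7 hours Amira does 7/8 of the job, leaving 1/8.
Amira and Hugo together work at 17/104 per hour, so finishing takes 1/8 ÷ 17/104 = 13/17 hours.

13/17 hours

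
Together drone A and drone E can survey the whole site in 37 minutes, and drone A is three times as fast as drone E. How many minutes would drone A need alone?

Let drone E's rate be r; then drone A's rate is 3r, so together (3 + 1)r = 4r = 1/37.
Thus r = 1/148 per minute.
Drone E alone: 148 minutes; drone A alone: 148/3 minutes.

148/3 minutes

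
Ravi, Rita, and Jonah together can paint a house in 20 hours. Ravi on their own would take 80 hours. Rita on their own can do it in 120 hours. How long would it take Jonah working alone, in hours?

240/7 hours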